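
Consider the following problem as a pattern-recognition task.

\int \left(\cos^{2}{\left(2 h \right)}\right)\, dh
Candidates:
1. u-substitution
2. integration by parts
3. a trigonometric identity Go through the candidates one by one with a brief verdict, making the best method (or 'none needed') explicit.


Method: a trigonometric identity — \cos^{2}{\left(2 h \right)} is an even power — the power-reduction identity rewrites it into first-degree cosines.
- u-substitution — no subexpression of the integrand pairs with its own derivative as a factor — individual terms may offer their own substitutions, but any change of variable covering the whole integral would have to be constructed from outside the expression.
- integration by parts: not the fit here: there is no polynomial factor to ladder down — parts can still close the trigonometric product by recursion, though the identity rewrite is the direct route.
- a trigonometric identity — a fit — the right tool for this form.


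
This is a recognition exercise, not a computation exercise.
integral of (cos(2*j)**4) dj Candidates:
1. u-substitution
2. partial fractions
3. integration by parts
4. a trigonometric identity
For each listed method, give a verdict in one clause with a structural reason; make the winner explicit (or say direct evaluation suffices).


Method: a trigonometric identity — the even exponent on cos(2*j)**4 signals one move: rewrite via cos of the doubled angle.
- u-substitution: no subexpression of the integrand serves as a whole-integral substitution inner — individual terms may offer their own, but none carries its derivative as a factor of the full integrand; a working change of variable would have to be constructed from outside the expression.
- partial fractions — the expression is not a ratio of polynomials that decomposes further.
- integration by parts: not the natural route: no polynomial-kernel product appears — a recursive parts reduction of the trigonometric product exists, but the identity rewrite is direct.
- a trigonometric identity: applies; the problem has the shape this method handles.


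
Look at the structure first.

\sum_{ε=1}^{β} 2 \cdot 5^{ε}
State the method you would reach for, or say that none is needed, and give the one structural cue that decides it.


Method: the geometric series formula — each summand is the previous one scaled by 5; that constant multiplier is itself the geometric structure.


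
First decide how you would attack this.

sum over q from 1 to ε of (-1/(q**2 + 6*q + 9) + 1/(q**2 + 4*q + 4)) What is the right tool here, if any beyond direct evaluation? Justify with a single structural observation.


Method: telescoping — difference-of-shifts structure (each term adds 1/(q**2 + 4*q + 4), then subtracts its one-index-advanced value, which the following term adds back) leaves only the first and last pieces standing.


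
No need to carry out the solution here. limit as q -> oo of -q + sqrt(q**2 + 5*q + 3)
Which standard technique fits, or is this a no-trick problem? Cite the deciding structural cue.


Best approach: conjugate multiplication — divergence minus divergence hides a finite answer — expose it by pairing sqrt(q**2 + 5*q + 3) - q with its conjugate.


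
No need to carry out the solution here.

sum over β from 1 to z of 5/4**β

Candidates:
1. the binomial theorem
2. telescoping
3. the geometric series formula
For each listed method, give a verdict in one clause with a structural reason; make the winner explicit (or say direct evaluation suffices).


Method: the geometric series formula — consecutive terms stand in a fixed index-free ratio — the geometric sum formula closes it.
- the binomial theorem: there is no sum-raised-to-a-power identity hiding in these terms.
- telescoping: the summand is not presented as a shifted difference — a telescoping rewrite may exist, but the displayed structure does not offer one.
- the geometric series formula: yes — fits the structure here.


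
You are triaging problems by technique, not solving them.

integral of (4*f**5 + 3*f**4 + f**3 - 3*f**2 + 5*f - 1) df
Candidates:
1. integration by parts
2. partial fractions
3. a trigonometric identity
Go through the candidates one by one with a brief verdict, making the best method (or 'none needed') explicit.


Method: no special technique — every term is a constant multiple of a power of f; term-wise power-rule integration needs no preliminary transformation.
- integration by parts — parts would only shuffle a directly integrable integrand.
- partial fractions: the expression is not a ratio of polynomials that decomposes further.
- a trigonometric identity: there is no trigonometric structure at all — the integrand carries no sine or cosine to rewrite.


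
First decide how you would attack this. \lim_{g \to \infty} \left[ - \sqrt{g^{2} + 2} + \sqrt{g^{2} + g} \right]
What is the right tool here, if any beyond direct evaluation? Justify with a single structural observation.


Best approach: conjugate multiplication — the ∞ − ∞ radical form is the exact trigger for the conjugate maneuver.


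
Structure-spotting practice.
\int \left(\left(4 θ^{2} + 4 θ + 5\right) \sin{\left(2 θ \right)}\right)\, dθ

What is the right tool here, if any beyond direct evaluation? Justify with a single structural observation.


Diagnosis: integration by parts — the integrand splits as 4 θ^{2} + 4 θ + 5 times \sin{\left(2 θ \right)} — repeatedly differentiating the polynomial part kills it, which is the parts ladder.


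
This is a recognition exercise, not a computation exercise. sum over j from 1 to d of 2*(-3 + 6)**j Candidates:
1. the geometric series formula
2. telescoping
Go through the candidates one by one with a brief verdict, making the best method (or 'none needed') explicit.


Diagnosis: the geometric series formula — consecutive terms stand in a fixed index-free ratio — the geometric sum formula closes it.
- the geometric series formula: yes, a natural case for it.
- telescoping — in the displayed form, no term reappears at a neighboring index to cancel against.


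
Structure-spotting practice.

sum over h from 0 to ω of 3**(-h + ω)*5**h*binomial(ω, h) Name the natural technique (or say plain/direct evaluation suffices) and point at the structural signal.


Diagnosis: the binomial theorem — the binomial coefficients weight matched powers of 5 and 3, which is exactly the expansion of a binomial power.


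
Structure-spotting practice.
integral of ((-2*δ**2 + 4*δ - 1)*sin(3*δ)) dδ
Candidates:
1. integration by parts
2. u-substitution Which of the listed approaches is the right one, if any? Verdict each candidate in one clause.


Method: integration by parts — a polynomial factor -2*δ**2 + 4*δ - 1 multiplies sin(3*δ); differentiating -2*δ**2 + 4*δ - 1 lowers its degree while sin(3*δ) integrates cleanly, so parts wins.
- integration by parts — applies; the problem has the shape this method handles.
- u-substitution: no subexpression of the integrand pairs with its own derivative as a factor — individual terms may offer their own substitutions, but any change of variable covering the whole integral would have to be constructed from outside the expression.


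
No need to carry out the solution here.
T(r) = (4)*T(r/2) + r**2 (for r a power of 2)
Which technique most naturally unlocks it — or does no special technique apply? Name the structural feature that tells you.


Diagnosis: the master substitution — the argument shrinks by the factor 2, so measure the index on a logarithmic scale and the recursion becomes a shift.


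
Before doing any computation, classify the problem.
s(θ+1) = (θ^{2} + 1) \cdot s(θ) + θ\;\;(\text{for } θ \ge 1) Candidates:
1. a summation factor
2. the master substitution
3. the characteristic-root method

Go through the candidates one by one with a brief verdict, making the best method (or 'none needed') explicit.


Method: a summation factor — an index-dependent multiplier θ^{2} + 1 rules out characteristic roots; a summation factor converts it to a pure difference.
- a summation factor: yes, a natural case for it.
- the master substitution — the recursive argument is a shift of the index, not a fixed fraction of it.
- the characteristic-root method — the coefficients change with the index, which the root method cannot absorb.


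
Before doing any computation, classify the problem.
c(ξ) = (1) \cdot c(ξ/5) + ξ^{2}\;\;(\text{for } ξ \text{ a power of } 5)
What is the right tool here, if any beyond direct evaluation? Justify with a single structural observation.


Technique: the master substitution — the argument contracts 5-fold per step: reindex ξ exponentially and solve the linear recurrence in the new index.


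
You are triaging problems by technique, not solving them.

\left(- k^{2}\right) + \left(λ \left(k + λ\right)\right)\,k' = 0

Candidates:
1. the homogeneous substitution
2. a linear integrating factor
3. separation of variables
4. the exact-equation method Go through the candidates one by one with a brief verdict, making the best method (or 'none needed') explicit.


Best approach: the homogeneous substitution — the slope is degree-zero homogeneous: the ratio substitution v = k/λ collapses it. Rewriting — with the variables' roles exchanged where the shape demands it — would expose a Bernoulli structure too; the homogeneous substitution simply reads the degrees directly.
- the homogeneous substitution — applicable, and directly so.
- a linear integrating factor: the unknown enters nonlinearly (through a power, a denominator, or a transcendental function), which the linear integrating-factor recipe cannot absorb as-is — any repair would come from a preliminary substitution, not the factor.
- separation of variables: no division isolates the independent variable from the unknown.
- the exact-equation method: the cross partial derivatives disagree, so no single potential exists.


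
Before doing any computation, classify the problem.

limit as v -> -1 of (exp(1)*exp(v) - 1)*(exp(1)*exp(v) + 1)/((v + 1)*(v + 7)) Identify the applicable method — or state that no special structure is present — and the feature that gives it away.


Technique: l'Hôpital's rule (0/0) — both numerator and denominator vanish at -1: the genuine 0/0 indeterminate that l'Hôpital exists for. The standard small-argument limits would also carry it; the rule is the systematic route.


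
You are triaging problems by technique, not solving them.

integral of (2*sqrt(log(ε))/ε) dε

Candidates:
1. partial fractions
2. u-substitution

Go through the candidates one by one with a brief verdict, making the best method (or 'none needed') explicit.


Diagnosis: u-substitution — collected, the integrand has one factor that is, up to a constant, the derivative of an inner expression the rest depends on — substitute for that inner expression.
- partial fractions: there is no rational-function structure to decompose.
- u-substitution — yes, a natural case for it.


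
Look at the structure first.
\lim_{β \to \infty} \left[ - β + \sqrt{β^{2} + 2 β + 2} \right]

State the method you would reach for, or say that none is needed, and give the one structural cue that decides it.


Verdict: conjugate multiplication — neither \sqrt{β^{2} + 2 β + 2} nor β converges alone, so rewrite their difference as a conjugate-rationalized quotient first.


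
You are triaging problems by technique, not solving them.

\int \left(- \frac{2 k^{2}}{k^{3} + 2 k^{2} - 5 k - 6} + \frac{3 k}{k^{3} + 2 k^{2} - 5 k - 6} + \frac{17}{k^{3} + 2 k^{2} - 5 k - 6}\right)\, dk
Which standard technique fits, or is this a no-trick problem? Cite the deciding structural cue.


Technique: partial fractions — break k^{3} + 2 k^{2} - 5 k - 6 into its roots and the integral splits into logarithm-sized bites.


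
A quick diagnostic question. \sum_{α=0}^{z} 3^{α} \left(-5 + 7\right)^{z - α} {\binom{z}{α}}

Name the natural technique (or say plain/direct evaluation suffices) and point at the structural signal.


Best approach: the binomial theorem — {\binom{z}{α}} weighting matched powers of 3 and (-5 + 7) is the expanded form of (3 + (-5 + 7))^z — fold it back up.


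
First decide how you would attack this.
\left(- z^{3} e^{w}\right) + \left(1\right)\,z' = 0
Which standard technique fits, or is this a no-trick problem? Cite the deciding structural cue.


Method: separation of variables — all dependence on the two variables factors apart, the defining separable shape.


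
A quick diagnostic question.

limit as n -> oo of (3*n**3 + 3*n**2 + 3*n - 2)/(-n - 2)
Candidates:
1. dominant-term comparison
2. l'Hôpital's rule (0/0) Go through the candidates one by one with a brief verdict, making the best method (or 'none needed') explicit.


Technique: dominant-term comparison — divide through by the highest power of n; every lower-order term dies and the dominant terms decide the limit.
- dominant-term comparison — a fit — the right tool for this form.
- l'Hôpital's rule (0/0): no 0/0 form appears: written as one quotient, top and bottom both grow without bound, and the ratio is decided by their leading terms.


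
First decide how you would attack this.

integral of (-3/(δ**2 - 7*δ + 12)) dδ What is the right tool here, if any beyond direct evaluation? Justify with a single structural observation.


Verdict: partial fractions — a proper rational integrand whose denominator splits into simpler factors — decompose into partial fractions first.


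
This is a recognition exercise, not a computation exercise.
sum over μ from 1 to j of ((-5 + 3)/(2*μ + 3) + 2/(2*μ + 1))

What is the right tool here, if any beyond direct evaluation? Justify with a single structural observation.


Technique: telescoping — the summand is 2/(2*μ + 1) minus the same expression shifted by one, so consecutive terms cancel in pairs.


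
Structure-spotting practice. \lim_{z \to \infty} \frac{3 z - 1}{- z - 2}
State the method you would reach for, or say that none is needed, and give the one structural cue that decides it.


Best approach: dominant-term comparison — as z grows, only the highest-degree terms matter — compare leading terms and read the limit off. Viewed as a single quotient this is an ∞/∞ form — an at-infinity application of l'Hôpital's rule would also resolve it; comparing leading growth reads the answer without differentiating.


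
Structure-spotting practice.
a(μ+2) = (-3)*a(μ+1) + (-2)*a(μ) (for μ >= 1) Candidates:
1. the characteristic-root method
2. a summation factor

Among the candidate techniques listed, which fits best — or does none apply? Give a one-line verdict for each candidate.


Method: the characteristic-root method — the recurrence treats every index alike (constant coefficients, no forcing) — precisely the regime where r^μ trials close it.
- the characteristic-root method: a fit — the right tool for this form.
- a summation factor — a summation factor telescopes one-step recursions; this one carries higher-order memory.


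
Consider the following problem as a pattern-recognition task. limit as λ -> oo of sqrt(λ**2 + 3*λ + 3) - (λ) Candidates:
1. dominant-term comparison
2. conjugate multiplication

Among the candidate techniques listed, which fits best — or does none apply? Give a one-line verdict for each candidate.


Verdict: conjugate multiplication — the ∞ − ∞ radical form is the exact trigger for the conjugate maneuver.
- dominant-term comparison: leading-power comparison does not apply to this form.
- conjugate multiplication: yes — fits the structure here.


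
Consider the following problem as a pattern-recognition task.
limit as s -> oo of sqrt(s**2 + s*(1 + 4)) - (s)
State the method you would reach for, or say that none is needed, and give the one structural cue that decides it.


Technique: conjugate multiplication — two divergent pieces with a minus sign between them and a radical in the mix: rationalize sqrt(s**2 + s*(1 + 4)) - s before any limit law applies.


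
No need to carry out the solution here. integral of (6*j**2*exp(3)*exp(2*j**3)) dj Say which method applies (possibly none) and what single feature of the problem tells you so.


Best approach: u-substitution — collected, the integrand has one factor that is, up to a constant, the derivative of an inner expression the rest depends on — substitute for that inner expression.


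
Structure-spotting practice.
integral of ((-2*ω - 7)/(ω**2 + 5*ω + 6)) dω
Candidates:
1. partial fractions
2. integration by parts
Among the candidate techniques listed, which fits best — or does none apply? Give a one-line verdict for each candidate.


Diagnosis: partial fractions — with ω**2 + 5*ω + 6 factorable and the degree on top strictly smaller, simple-fraction decomposition is immediate.
- partial fractions — yes — fits the structure here.
- integration by parts: the integrand does not split as a nonconstant polynomial times an exp, sine, cosine of a linear argument, or logarithm — no polynomial-kernel parts product to differentiate one side of.


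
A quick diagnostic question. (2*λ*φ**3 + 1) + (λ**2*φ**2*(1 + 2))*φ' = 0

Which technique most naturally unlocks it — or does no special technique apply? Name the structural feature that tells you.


Diagnosis: the exact-equation method — equality of cross partials is the green light — assemble the potential function term by term.


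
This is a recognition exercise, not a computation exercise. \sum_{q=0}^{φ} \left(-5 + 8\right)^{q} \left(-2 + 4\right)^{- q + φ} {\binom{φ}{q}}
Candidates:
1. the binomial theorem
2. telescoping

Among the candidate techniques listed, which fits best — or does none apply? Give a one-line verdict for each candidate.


Technique: the binomial theorem — terms weighting {\binom{φ}{q}} against matched powers of (-5 + 8) and (-2 + 4) reassemble into ((-5 + 8) + (-2 + 4))^φ by the binomial theorem.
- the binomial theorem — yes — fits the structure here.
- telescoping: computed from the summand as displayed, the partial sums build up without the pairwise collapse telescoping exploits.


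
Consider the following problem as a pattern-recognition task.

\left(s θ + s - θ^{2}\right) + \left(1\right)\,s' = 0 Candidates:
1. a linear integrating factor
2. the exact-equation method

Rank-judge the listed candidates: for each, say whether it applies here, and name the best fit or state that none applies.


Diagnosis: a linear integrating factor — linear in the unknown with genuine forcing: multiply through by the exponential of the integrated coefficient and the left side closes into one derivative.
- a linear integrating factor — a fit — the right tool for this form.
- the exact-equation method — exactness fails on the nose — the mixed partials do not match.


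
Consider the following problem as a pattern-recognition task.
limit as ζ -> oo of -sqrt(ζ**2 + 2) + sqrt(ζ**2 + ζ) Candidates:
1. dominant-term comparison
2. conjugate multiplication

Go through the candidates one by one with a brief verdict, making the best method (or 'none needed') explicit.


Method: conjugate multiplication — both pieces blow up but their difference is finite; the conjugate trick rationalizes sqrt(ζ**2 + ζ) - sqrt(ζ**2 + 2).
- dominant-term comparison: this limit is not decided by comparing leading-term growth at infinity.
- conjugate multiplication: applies; the problem has the shape this method handles.


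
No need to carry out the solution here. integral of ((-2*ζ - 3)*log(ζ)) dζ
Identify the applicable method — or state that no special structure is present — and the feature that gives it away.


Diagnosis: integration by parts — log(ζ) blocks direct integration but differentiates to something rational — parts with the polynomial factor -2*ζ - 3 as dv.


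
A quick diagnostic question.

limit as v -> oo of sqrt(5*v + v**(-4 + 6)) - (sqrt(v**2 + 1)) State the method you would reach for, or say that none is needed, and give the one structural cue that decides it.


Diagnosis: conjugate multiplication — this difference gives up after one conjugate multiplication — the radical structure cancels against its conjugate.


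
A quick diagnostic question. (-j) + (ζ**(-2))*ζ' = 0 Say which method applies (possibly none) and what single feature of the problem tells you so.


Best approach: separation of variables — separating collects all ζ-dependence with the derivative and leaves all j-dependence opposite: variables separate. One could also solve this as an exact equation; with each coefficient in its own variable, separating is the same work with fewer steps.


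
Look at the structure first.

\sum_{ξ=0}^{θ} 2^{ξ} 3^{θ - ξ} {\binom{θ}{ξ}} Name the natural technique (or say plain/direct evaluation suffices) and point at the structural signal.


Best approach: the binomial theorem — binomial coefficients against complementary powers of 2 and 3: recognize the binomial expansion and resum.


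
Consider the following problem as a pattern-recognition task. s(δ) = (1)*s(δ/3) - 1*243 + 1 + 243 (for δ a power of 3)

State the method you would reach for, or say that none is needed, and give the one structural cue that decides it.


Diagnosis: the master substitution — the argument shrinks by the factor 3, so measure the index on a logarithmic scale and the recursion becomes a shift.


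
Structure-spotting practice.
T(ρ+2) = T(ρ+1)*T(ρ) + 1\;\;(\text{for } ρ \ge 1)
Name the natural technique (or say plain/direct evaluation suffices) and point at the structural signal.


Best approach: no special technique — the recurrence is nonlinear in the sequence values; study it directly, no linear machinery applies.


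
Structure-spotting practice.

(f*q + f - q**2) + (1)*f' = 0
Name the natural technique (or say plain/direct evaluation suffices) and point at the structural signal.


Technique: a linear integrating factor — linear in the unknown with genuine forcing: multiply through by the exponential of the integrated coefficient and the left side closes into one derivative.


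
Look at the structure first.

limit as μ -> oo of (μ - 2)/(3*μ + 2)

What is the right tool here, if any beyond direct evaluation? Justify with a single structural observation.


Method: dominant-term comparison — growth-rate triage: the leading powers of μ decide the limit, everything else is noise. Differentiating the expression as a single quotient would eventually settle it as well; matching dominant growth settles it immediately.


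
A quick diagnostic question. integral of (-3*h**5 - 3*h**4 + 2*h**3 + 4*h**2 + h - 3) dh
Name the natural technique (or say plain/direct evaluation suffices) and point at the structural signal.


Verdict: no special technique — a term-by-term power-rule job in h; no substitution or rearrangement earns its keep here.


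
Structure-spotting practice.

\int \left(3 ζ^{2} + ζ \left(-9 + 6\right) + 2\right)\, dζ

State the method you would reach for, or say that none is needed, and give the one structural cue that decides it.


Verdict: no special technique — scan for structure and find none: constant multiples of powers of ζ, integrate directly.


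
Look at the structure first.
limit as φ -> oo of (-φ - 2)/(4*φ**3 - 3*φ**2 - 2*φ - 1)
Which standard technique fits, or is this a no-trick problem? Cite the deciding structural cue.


Best approach: dominant-term comparison — divide by the highest power of φ present: lower-order terms vanish and the dominant ratio remains. Differentiating the expression as a single quotient would eventually settle it as well; matching dominant growth settles it immediately.


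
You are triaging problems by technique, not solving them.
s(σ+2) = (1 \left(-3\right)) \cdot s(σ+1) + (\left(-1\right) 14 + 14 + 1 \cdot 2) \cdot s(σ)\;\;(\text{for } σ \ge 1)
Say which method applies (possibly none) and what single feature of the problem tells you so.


Best approach: the characteristic-root method — no index-dependence in the weights and nothing inhomogeneous: classic characteristic-equation setup.


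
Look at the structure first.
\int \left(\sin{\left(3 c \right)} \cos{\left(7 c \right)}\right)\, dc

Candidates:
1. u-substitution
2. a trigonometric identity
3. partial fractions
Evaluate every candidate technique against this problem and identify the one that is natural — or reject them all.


Best approach: a trigonometric identity — two sinusoids at different rates multiply in \sin{\left(3 c \right)} \cos{\left(7 c \right)}; the product-to-sum identity uncouples them.
- u-substitution: no subexpression of the integrand serves as a whole-integral substitution inner — individual terms may offer their own, but none carries its derivative as a factor of the full integrand; a working change of variable would have to be constructed from outside the expression.
- a trigonometric identity: applicable, and directly so.
- partial fractions — there is no rational-function structure to decompose.


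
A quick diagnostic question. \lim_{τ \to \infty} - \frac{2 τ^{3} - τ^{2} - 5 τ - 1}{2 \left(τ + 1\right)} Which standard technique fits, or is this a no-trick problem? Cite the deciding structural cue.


Technique: dominant-term comparison — divide through by the highest power of τ; every lower-order term dies and the dominant terms decide the limit. As a single quotient, the ∞/∞ shape would yield to repeated differentiation as well — the growth comparison gets there in one look.


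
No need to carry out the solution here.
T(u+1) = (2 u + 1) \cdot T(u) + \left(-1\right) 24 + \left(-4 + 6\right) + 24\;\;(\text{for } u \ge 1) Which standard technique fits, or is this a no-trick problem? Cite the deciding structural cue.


Best approach: a summation factor — normalize by the running product of 2 u + 1: the left side becomes a difference, and differences sum.


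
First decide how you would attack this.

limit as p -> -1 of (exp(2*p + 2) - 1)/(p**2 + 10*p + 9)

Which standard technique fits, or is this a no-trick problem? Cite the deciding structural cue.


Method: l'Hôpital's rule (0/0) — both numerator and denominator vanish at -1: the genuine 0/0 indeterminate that l'Hôpital exists for. A first-order expansion at the point is an equally standard path; the rule packages it.


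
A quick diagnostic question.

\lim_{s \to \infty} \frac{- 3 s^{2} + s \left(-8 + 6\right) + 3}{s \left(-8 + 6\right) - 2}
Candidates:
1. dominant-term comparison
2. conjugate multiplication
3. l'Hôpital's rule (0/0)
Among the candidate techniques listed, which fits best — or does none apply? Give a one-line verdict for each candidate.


Diagnosis: dominant-term comparison — as s grows, only the highest-degree terms matter — compare leading terms and read the limit off.
- dominant-term comparison: yes — fits the structure here.
- conjugate multiplication: the conjugate move applies to radical differences, which this is not.
- l'Hôpital's rule (0/0) — as a single quotient the expression runs to ∞/∞ at the limit point — an at-infinity form of the rule would apply, though the leading-growth comparison is the direct reading.


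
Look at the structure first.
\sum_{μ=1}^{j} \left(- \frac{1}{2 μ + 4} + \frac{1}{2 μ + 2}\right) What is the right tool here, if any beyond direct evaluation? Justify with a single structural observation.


Technique: telescoping — write out three consecutive terms and watch the interior cancel: the advanced copy one term subtracts reappears as the very next term's leading piece, pair after pair.


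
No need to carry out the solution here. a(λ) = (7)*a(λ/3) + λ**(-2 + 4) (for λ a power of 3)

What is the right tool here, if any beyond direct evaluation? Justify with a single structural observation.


Diagnosis: the master substitution — the argument λ/3 divides the index by 3; the standard λ = 3^m substitution converts it to a constant-shift recurrence.


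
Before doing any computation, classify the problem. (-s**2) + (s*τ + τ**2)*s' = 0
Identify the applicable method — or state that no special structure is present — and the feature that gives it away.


Diagnosis: the homogeneous substitution — the slope's numerator and denominator have matching total degree, so it depends only on s/τ and the ratio substitution collapses it. Suitably rearranged — at times with the variables' roles exchanged — this doubles as a Bernoulli equation; the homogeneous reading needs no such setup.


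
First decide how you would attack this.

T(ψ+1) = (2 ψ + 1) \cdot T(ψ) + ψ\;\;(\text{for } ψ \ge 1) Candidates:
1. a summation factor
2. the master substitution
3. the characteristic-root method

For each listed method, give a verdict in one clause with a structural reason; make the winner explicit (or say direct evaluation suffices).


Verdict: a summation factor — with the index-dependent coefficient 2 ψ + 1, dividing by the cumulative product turns the left side into a pure difference.
- a summation factor — yes — fits the structure here.
- the master substitution: the recursion shifts the index rather than dividing it.
- the characteristic-root method — the coefficients vary with the index, breaking the constant-coefficient structure the method needs.


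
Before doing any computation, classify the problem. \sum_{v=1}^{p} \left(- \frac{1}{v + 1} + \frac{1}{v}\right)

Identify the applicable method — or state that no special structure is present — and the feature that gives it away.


Verdict: telescoping — a difference of consecutive values of one function (\frac{1}{v} at one index and the next) — telescoping by construction.


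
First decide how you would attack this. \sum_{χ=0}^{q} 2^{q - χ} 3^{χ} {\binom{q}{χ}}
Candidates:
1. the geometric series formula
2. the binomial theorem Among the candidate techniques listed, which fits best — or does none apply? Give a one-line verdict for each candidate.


Method: the binomial theorem — binomial coefficients against complementary powers of 3 and 2: recognize the binomial expansion and resum.
- the geometric series formula: consecutive terms are not related by a fixed multiplier.
- the binomial theorem — a fit — the right tool for this form.


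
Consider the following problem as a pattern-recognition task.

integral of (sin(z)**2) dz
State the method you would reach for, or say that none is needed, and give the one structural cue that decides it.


Diagnosis: a trigonometric identity — reduce sin(z)**2 with the power-reduction formula and the integral becomes first-degree trigonometry.


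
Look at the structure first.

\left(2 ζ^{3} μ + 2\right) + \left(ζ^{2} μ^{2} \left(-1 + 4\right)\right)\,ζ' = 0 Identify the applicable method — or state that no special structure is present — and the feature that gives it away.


Method: the exact-equation method — because the two cross partials coincide, the form is conservative as written — recover its potential in (μ, ζ).


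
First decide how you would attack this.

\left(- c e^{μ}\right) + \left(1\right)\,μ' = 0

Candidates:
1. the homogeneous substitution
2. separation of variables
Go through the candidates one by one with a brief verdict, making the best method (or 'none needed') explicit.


Verdict: separation of variables — separating collects all μ-dependence with the derivative and leaves all c-dependence opposite: variables separate.
- the homogeneous substitution — the slope changes under joint rescaling, failing the degree-zero test.
- separation of variables — yes — fits the structure here.


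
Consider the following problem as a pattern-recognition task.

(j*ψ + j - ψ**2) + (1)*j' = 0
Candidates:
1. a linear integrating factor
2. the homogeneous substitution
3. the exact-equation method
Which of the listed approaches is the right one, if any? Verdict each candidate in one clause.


Diagnosis: a linear integrating factor — the unknown enters only to the first power against a nonzero forcing term — the integrating-factor template applies directly.
- a linear integrating factor: yes, a natural case for it.
- the homogeneous substitution: the ratio substitution does not collapse this equation.
- the exact-equation method — the mixed-partials test fails on this split — it is not an exact differential as presented.


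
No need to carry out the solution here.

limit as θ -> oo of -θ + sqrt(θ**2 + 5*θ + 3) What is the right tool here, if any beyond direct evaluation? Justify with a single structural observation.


Best approach: conjugate multiplication — neither sqrt(θ**2 + 5*θ + 3) nor θ converges alone, so rewrite their difference as a conjugate-rationalized quotient first.


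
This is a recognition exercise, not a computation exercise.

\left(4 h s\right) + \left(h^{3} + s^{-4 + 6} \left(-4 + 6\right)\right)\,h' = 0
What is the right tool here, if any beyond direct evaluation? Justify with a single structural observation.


Verdict: the exact-equation method — equality of cross partials is the green light — assemble the potential function term by term.


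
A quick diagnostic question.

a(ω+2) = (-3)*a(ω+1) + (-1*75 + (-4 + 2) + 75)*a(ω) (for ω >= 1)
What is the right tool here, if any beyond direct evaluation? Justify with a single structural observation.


Verdict: the characteristic-root method — because shifting ω leaves the equation's coefficients unchanged, exponential trials reduce it to algebra.


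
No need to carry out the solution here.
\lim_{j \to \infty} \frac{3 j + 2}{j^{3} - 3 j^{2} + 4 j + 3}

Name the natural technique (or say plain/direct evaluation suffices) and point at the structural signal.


Method: dominant-term comparison — divide through by the highest power of j; every lower-order term dies and the dominant terms decide the limit. Differentiating the expression as a single quotient would eventually settle it as well; matching dominant growth settles it immediately.


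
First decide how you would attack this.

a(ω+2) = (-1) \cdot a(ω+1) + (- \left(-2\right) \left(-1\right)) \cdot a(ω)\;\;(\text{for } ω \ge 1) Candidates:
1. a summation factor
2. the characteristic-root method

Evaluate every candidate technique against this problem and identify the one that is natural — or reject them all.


Diagnosis: the characteristic-root method — fixed numeric weights on consecutive terms and no forcing term added: the root method in its home territory.
- a summation factor — a summation factor telescopes one-step recursions; this one carries higher-order memory.
- the characteristic-root method: applies; the problem has the shape this method handles.


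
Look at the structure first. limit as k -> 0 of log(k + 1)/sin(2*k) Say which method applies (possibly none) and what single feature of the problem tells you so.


Method: l'Hôpital's rule (0/0) — substituting 0 gives 0 over 0; differentiate top and bottom once and re-evaluate. One could equally expand both pieces locally and compare leading terms; the rule does that in one stroke.


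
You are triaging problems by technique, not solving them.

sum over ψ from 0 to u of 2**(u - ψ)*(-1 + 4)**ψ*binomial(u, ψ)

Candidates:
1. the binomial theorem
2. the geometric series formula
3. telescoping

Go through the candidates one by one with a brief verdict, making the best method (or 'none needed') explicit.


Diagnosis: the binomial theorem — binomial(u, ψ) weighting matched powers of (-1 + 4) and 2 is the expanded form of ((-1 + 4) + 2)^u — fold it back up.
- the binomial theorem — applicable, and directly so.
- the geometric series formula — the term-to-term ratio changes with the index, so the geometric formula cannot close it.
- telescoping — the terms as presented offer no neighboring cancellation — a telescoping rewrite may exist, but the displayed structure does not hand one over.


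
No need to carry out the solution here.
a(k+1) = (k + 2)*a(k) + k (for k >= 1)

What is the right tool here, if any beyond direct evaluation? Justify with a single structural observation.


Method: a summation factor — the coefficient k + 2 drifts with the index, so no fixed root exists; normalizing by the cumulative product telescopes it.


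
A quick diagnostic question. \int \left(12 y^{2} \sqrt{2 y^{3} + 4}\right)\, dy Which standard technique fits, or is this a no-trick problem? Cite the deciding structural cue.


Verdict: u-substitution — differentiating the inner expression 2 y^{3} + 4 produces the factor 12 y^{2} up to a constant multiple, so substituting u = 2 y^{3} + 4 reduces everything to a one-variable integral in u.


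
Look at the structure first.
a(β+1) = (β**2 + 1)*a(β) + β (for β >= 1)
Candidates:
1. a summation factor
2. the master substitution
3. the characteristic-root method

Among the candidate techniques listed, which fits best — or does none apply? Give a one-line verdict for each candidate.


Diagnosis: a summation factor — one step of memory with a weight β**2 + 1 that changes as the index grows — the summation-factor construction is built for this.
- a summation factor — applies; the problem has the shape this method handles.
- the master substitution: there is no divide-the-index recursive argument.
- the characteristic-root method: an index-dependent weight blocks the pure exponential ansatz.


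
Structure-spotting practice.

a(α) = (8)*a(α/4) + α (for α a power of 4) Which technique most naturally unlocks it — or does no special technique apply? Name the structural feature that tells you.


Diagnosis: the master substitution — the argument α/4 divides the index by 4; the standard α = 4^m substitution converts it to a constant-shift recurrence.


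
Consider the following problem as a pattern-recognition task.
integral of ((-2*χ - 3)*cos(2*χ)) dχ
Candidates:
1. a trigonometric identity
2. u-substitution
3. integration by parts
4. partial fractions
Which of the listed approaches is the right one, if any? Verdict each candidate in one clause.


Verdict: integration by parts — a polynomial factor -2*χ - 3 multiplies cos(2*χ); differentiating -2*χ - 3 lowers its degree while cos(2*χ) integrates cleanly, so parts wins.
- a trigonometric identity: the trigonometric factor has no even power to reduce and no cross-frequency product to convert — the standard power-reduction and product-to-sum identities do not engage it.
- u-substitution: no subexpression of the integrand serves as a whole-integral substitution inner — individual terms may offer their own, but none carries its derivative as a factor of the full integrand; a working change of variable would have to be constructed from outside the expression.
- integration by parts — a fit — the right tool for this form.
- partial fractions: the expression is not a ratio of polynomials that decomposes further.


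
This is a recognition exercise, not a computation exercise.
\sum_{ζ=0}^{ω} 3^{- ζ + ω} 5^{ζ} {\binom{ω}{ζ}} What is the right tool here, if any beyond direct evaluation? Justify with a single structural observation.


Diagnosis: the binomial theorem — binomial coefficients against complementary powers of 5 and 3: recognize the binomial expansion and resum.


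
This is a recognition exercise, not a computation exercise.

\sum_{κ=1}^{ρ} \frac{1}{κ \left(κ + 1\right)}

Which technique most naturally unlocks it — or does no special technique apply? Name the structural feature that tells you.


Technique: telescoping — rewrite \frac{1}{κ \left(κ + 1\right)} as simple fractions and successive terms eat each other — only the edges survive.


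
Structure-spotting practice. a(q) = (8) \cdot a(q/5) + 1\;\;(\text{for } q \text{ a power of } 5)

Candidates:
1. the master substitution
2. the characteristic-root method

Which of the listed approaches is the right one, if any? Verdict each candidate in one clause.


Best approach: the master substitution — treat m = log base 5 of q as the new clock: one recursion step advances m by one while q scales by 5.
- the master substitution: applies; the problem has the shape this method handles.
- the characteristic-root method: the recursion divides its index rather than shifting it — outside the constant-shift family the root method covers.
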